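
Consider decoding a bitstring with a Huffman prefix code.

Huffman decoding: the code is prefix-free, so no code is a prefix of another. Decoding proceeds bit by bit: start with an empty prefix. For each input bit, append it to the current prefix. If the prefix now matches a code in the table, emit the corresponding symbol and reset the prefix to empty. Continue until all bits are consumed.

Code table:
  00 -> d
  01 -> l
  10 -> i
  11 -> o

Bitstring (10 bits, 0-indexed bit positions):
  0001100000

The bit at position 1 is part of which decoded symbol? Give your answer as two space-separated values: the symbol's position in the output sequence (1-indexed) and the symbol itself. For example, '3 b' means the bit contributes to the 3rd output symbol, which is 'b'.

Bit 0: prefix='0' (no match yet)
Bit 1: prefix='00' -> emit 'd', reset
Bit 2: prefix='0' (no match yet)
Bit 3: prefix='01' -> emit 'l', reset
Bit 4: prefix='1' (no match yet)
Bit 5: prefix='10' -> emit 'i', reset

Answer: 1 d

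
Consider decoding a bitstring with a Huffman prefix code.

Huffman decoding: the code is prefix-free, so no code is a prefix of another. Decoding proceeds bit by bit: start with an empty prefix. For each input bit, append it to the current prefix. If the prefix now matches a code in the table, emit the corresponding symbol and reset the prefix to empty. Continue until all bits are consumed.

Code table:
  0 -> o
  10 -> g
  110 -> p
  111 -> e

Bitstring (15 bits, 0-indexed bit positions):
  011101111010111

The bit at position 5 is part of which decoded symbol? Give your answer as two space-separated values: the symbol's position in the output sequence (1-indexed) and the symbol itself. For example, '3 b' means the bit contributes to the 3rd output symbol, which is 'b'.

Answer: 4 e

Derivation:
Bit 0: prefix='0' -> emit 'o', reset
Bit 1: prefix='1' (no match yet)
Bit 2: prefix='11' (no match yet)
Bit 3: prefix='111' -> emit 'e', reset
Bit 4: prefix='0' -> emit 'o', reset
Bit 5: prefix='1' (no match yet)
Bit 6: prefix='11' (no match yet)
Bit 7: prefix='111' -> emit 'e', reset
Bit 8: prefix='1' (no match yet)
Bit 9: prefix='10' -> emit 'g', reset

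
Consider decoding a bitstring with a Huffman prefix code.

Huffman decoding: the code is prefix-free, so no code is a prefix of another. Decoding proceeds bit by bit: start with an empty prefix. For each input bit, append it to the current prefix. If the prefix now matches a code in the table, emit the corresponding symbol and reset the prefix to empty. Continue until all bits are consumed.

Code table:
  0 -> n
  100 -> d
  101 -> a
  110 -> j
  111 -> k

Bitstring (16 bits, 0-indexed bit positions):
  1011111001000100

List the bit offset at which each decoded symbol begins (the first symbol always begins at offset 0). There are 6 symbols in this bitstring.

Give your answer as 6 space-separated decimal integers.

Bit 0: prefix='1' (no match yet)
Bit 1: prefix='10' (no match yet)
Bit 2: prefix='101' -> emit 'a', reset
Bit 3: prefix='1' (no match yet)
Bit 4: prefix='11' (no match yet)
Bit 5: prefix='111' -> emit 'k', reset
Bit 6: prefix='1' (no match yet)
Bit 7: prefix='10' (no match yet)
Bit 8: prefix='100' -> emit 'd', reset
Bit 9: prefix='1' (no match yet)
Bit 10: prefix='10' (no match yet)
Bit 11: prefix='100' -> emit 'd', reset
Bit 12: prefix='0' -> emit 'n', reset
Bit 13: prefix='1' (no match yet)
Bit 14: prefix='10' (no match yet)
Bit 15: prefix='100' -> emit 'd', reset

Answer: 0 3 6 9 12 13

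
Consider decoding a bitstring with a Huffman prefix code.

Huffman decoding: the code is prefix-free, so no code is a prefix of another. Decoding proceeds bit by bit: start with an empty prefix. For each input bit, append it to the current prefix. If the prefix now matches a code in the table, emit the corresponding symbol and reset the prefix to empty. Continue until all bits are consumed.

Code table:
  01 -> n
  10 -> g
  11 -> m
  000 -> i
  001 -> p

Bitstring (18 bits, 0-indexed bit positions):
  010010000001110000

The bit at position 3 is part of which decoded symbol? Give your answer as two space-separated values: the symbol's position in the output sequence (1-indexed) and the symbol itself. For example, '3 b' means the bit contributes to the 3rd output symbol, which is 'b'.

Answer: 2 p

Derivation:
Bit 0: prefix='0' (no match yet)
Bit 1: prefix='01' -> emit 'n', reset
Bit 2: prefix='0' (no match yet)
Bit 3: prefix='00' (no match yet)
Bit 4: prefix='001' -> emit 'p', reset
Bit 5: prefix='0' (no match yet)
Bit 6: prefix='00' (no match yet)
Bit 7: prefix='000' -> emit 'i', reset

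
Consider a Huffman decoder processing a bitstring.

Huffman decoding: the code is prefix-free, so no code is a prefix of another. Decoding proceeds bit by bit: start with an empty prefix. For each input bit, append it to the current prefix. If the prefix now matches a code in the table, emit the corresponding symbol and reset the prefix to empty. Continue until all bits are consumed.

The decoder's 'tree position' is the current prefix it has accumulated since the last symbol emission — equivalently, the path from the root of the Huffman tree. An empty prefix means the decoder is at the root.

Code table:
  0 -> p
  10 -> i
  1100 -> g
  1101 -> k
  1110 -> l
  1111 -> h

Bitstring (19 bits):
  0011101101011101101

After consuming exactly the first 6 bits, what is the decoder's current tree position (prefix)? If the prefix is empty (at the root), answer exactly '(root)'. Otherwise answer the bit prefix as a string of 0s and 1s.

Bit 0: prefix='0' -> emit 'p', reset
Bit 1: prefix='0' -> emit 'p', reset
Bit 2: prefix='1' (no match yet)
Bit 3: prefix='11' (no match yet)
Bit 4: prefix='111' (no match yet)
Bit 5: prefix='1110' -> emit 'l', reset

Answer: (root)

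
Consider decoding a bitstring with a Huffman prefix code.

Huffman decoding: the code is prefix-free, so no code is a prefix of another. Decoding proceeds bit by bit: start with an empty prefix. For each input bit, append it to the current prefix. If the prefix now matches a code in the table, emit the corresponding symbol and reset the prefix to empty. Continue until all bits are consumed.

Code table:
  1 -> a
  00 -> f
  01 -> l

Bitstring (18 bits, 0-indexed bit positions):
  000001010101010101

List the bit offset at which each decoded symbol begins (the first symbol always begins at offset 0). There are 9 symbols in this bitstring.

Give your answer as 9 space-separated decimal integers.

Answer: 0 2 4 6 8 10 12 14 16

Derivation:
Bit 0: prefix='0' (no match yet)
Bit 1: prefix='00' -> emit 'f', reset
Bit 2: prefix='0' (no match yet)
Bit 3: prefix='00' -> emit 'f', reset
Bit 4: prefix='0' (no match yet)
Bit 5: prefix='01' -> emit 'l', reset
Bit 6: prefix='0' (no match yet)
Bit 7: prefix='01' -> emit 'l', reset
Bit 8: prefix='0' (no match yet)
Bit 9: prefix='01' -> emit 'l', reset
Bit 10: prefix='0' (no match yet)
Bit 11: prefix='01' -> emit 'l', reset
Bit 12: prefix='0' (no match yet)
Bit 13: prefix='01' -> emit 'l', reset
Bit 14: prefix='0' (no match yet)
Bit 15: prefix='01' -> emit 'l', reset
Bit 16: prefix='0' (no match yet)
Bit 17: prefix='01' -> emit 'l', reset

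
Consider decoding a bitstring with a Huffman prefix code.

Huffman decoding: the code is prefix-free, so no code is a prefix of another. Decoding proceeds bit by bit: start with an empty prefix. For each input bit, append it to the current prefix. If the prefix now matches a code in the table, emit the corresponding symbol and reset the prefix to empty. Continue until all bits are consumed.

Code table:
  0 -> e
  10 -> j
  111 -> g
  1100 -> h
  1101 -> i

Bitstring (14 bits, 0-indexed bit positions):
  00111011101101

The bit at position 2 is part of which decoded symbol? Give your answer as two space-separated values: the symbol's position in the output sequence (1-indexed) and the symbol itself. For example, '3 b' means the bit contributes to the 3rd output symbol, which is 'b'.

Answer: 3 g

Derivation:
Bit 0: prefix='0' -> emit 'e', reset
Bit 1: prefix='0' -> emit 'e', reset
Bit 2: prefix='1' (no match yet)
Bit 3: prefix='11' (no match yet)
Bit 4: prefix='111' -> emit 'g', reset
Bit 5: prefix='0' -> emit 'e', reset
Bit 6: prefix='1' (no match yet)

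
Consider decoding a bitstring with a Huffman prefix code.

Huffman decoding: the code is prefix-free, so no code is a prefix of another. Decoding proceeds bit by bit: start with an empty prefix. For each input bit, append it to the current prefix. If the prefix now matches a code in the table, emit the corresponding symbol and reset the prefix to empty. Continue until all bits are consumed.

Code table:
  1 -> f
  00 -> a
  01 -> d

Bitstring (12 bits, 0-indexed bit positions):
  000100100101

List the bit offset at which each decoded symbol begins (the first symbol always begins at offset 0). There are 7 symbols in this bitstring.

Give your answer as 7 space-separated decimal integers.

Answer: 0 2 4 6 7 9 10

Derivation:
Bit 0: prefix='0' (no match yet)
Bit 1: prefix='00' -> emit 'a', reset
Bit 2: prefix='0' (no match yet)
Bit 3: prefix='01' -> emit 'd', reset
Bit 4: prefix='0' (no match yet)
Bit 5: prefix='00' -> emit 'a', reset
Bit 6: prefix='1' -> emit 'f', reset
Bit 7: prefix='0' (no match yet)
Bit 8: prefix='00' -> emit 'a', reset
Bit 9: prefix='1' -> emit 'f', reset
Bit 10: prefix='0' (no match yet)
Bit 11: prefix='01' -> emit 'd', reset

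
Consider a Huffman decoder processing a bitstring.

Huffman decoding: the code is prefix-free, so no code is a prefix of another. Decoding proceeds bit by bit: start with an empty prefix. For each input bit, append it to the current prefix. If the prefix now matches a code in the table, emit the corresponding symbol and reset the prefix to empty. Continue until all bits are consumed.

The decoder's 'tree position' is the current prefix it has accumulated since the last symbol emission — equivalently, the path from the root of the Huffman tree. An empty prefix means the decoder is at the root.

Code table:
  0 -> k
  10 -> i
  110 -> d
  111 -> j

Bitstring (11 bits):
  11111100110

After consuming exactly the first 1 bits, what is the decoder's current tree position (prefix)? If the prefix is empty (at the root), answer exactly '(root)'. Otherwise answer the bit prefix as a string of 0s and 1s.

Answer: 1

Derivation:
Bit 0: prefix='1' (no match yet)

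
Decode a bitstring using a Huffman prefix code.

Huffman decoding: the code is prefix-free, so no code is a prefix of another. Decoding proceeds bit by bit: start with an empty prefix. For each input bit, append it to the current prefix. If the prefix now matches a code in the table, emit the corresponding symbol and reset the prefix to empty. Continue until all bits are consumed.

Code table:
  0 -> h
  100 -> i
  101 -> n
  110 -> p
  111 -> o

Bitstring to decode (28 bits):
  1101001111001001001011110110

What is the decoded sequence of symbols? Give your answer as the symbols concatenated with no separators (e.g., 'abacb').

Bit 0: prefix='1' (no match yet)
Bit 1: prefix='11' (no match yet)
Bit 2: prefix='110' -> emit 'p', reset
Bit 3: prefix='1' (no match yet)
Bit 4: prefix='10' (no match yet)
Bit 5: prefix='100' -> emit 'i', reset
Bit 6: prefix='1' (no match yet)
Bit 7: prefix='11' (no match yet)
Bit 8: prefix='111' -> emit 'o', reset
Bit 9: prefix='1' (no match yet)
Bit 10: prefix='10' (no match yet)
Bit 11: prefix='100' -> emit 'i', reset
Bit 12: prefix='1' (no match yet)
Bit 13: prefix='10' (no match yet)
Bit 14: prefix='100' -> emit 'i', reset
Bit 15: prefix='1' (no match yet)
Bit 16: prefix='10' (no match yet)
Bit 17: prefix='100' -> emit 'i', reset
Bit 18: prefix='1' (no match yet)
Bit 19: prefix='10' (no match yet)
Bit 20: prefix='101' -> emit 'n', reset
Bit 21: prefix='1' (no match yet)
Bit 22: prefix='11' (no match yet)
Bit 23: prefix='111' -> emit 'o', reset
Bit 24: prefix='0' -> emit 'h', reset
Bit 25: prefix='1' (no match yet)
Bit 26: prefix='11' (no match yet)
Bit 27: prefix='110' -> emit 'p', reset

Answer: pioiiinohp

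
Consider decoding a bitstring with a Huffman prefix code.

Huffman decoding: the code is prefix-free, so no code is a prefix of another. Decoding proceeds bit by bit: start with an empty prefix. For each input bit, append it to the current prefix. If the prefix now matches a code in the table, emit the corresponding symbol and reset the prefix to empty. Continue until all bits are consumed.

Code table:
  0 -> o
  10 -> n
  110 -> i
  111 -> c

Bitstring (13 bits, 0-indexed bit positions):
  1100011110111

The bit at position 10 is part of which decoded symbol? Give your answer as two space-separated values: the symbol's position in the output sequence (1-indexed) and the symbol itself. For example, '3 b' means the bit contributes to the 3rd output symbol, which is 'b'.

Bit 0: prefix='1' (no match yet)
Bit 1: prefix='11' (no match yet)
Bit 2: prefix='110' -> emit 'i', reset
Bit 3: prefix='0' -> emit 'o', reset
Bit 4: prefix='0' -> emit 'o', reset
Bit 5: prefix='1' (no match yet)
Bit 6: prefix='11' (no match yet)
Bit 7: prefix='111' -> emit 'c', reset
Bit 8: prefix='1' (no match yet)
Bit 9: prefix='10' -> emit 'n', reset
Bit 10: prefix='1' (no match yet)
Bit 11: prefix='11' (no match yet)
Bit 12: prefix='111' -> emit 'c', reset

Answer: 6 c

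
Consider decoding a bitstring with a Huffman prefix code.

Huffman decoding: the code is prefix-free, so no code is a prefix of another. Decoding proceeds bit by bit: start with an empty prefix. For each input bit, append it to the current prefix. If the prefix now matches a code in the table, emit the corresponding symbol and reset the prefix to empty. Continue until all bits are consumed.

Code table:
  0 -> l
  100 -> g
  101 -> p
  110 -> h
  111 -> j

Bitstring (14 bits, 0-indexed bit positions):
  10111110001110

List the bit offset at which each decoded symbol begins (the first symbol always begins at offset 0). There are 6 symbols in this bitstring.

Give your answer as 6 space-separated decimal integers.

Answer: 0 3 6 9 10 13

Derivation:
Bit 0: prefix='1' (no match yet)
Bit 1: prefix='10' (no match yet)
Bit 2: prefix='101' -> emit 'p', reset
Bit 3: prefix='1' (no match yet)
Bit 4: prefix='11' (no match yet)
Bit 5: prefix='111' -> emit 'j', reset
Bit 6: prefix='1' (no match yet)
Bit 7: prefix='10' (no match yet)
Bit 8: prefix='100' -> emit 'g', reset
Bit 9: prefix='0' -> emit 'l', reset
Bit 10: prefix='1' (no match yet)
Bit 11: prefix='11' (no match yet)
Bit 12: prefix='111' -> emit 'j', reset
Bit 13: prefix='0' -> emit 'l', reset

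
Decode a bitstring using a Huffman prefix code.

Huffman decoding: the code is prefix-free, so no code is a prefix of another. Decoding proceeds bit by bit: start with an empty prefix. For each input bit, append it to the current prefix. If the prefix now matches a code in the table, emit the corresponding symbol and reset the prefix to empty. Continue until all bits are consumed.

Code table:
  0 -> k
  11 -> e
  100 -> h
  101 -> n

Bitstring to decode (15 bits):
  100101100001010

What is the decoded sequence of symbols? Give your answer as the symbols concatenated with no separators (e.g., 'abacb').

Answer: hnhkknk

Derivation:
Bit 0: prefix='1' (no match yet)
Bit 1: prefix='10' (no match yet)
Bit 2: prefix='100' -> emit 'h', reset
Bit 3: prefix='1' (no match yet)
Bit 4: prefix='10' (no match yet)
Bit 5: prefix='101' -> emit 'n', reset
Bit 6: prefix='1' (no match yet)
Bit 7: prefix='10' (no match yet)
Bit 8: prefix='100' -> emit 'h', reset
Bit 9: prefix='0' -> emit 'k', reset
Bit 10: prefix='0' -> emit 'k', reset
Bit 11: prefix='1' (no match yet)
Bit 12: prefix='10' (no match yet)
Bit 13: prefix='101' -> emit 'n', reset
Bit 14: prefix='0' -> emit 'k', reset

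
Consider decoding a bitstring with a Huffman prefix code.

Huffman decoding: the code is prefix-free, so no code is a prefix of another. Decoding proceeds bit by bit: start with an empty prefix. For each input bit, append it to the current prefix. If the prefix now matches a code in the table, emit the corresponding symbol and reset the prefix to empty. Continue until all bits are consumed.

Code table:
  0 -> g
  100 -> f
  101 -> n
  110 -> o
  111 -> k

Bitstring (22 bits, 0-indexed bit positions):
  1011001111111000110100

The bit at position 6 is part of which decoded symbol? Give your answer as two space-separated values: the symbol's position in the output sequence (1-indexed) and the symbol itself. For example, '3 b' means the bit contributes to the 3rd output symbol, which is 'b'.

Answer: 3 k

Derivation:
Bit 0: prefix='1' (no match yet)
Bit 1: prefix='10' (no match yet)
Bit 2: prefix='101' -> emit 'n', reset
Bit 3: prefix='1' (no match yet)
Bit 4: prefix='10' (no match yet)
Bit 5: prefix='100' -> emit 'f', reset
Bit 6: prefix='1' (no match yet)
Bit 7: prefix='11' (no match yet)
Bit 8: prefix='111' -> emit 'k', reset
Bit 9: prefix='1' (no match yet)
Bit 10: prefix='11' (no match yet)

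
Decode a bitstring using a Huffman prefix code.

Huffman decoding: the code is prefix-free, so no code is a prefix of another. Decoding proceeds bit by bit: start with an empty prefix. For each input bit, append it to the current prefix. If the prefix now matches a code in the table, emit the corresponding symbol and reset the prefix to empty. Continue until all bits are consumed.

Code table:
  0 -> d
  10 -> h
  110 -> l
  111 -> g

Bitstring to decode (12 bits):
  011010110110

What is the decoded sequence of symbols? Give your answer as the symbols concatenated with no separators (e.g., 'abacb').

Bit 0: prefix='0' -> emit 'd', reset
Bit 1: prefix='1' (no match yet)
Bit 2: prefix='11' (no match yet)
Bit 3: prefix='110' -> emit 'l', reset
Bit 4: prefix='1' (no match yet)
Bit 5: prefix='10' -> emit 'h', reset
Bit 6: prefix='1' (no match yet)
Bit 7: prefix='11' (no match yet)
Bit 8: prefix='110' -> emit 'l', reset
Bit 9: prefix='1' (no match yet)
Bit 10: prefix='11' (no match yet)
Bit 11: prefix='110' -> emit 'l', reset

Answer: dlhll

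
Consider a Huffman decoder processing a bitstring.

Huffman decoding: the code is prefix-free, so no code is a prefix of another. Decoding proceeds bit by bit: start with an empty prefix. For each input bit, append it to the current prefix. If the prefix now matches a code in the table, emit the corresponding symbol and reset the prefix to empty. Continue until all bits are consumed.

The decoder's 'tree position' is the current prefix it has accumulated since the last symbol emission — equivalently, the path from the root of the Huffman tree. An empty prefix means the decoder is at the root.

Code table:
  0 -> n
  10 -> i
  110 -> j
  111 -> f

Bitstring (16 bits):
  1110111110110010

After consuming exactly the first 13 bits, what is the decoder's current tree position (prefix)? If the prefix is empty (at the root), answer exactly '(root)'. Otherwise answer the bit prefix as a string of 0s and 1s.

Answer: (root)

Derivation:
Bit 0: prefix='1' (no match yet)
Bit 1: prefix='11' (no match yet)
Bit 2: prefix='111' -> emit 'f', reset
Bit 3: prefix='0' -> emit 'n', reset
Bit 4: prefix='1' (no match yet)
Bit 5: prefix='11' (no match yet)
Bit 6: prefix='111' -> emit 'f', reset
Bit 7: prefix='1' (no match yet)
Bit 8: prefix='11' (no match yet)
Bit 9: prefix='110' -> emit 'j', reset
Bit 10: prefix='1' (no match yet)
Bit 11: prefix='11' (no match yet)
Bit 12: prefix='110' -> emit 'j', reset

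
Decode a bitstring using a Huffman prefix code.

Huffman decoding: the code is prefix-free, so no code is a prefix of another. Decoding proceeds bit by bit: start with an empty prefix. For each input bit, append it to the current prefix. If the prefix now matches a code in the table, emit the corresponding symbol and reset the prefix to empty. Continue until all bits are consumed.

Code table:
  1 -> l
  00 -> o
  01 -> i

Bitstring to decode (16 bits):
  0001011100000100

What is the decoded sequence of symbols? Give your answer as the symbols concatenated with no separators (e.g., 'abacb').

Bit 0: prefix='0' (no match yet)
Bit 1: prefix='00' -> emit 'o', reset
Bit 2: prefix='0' (no match yet)
Bit 3: prefix='01' -> emit 'i', reset
Bit 4: prefix='0' (no match yet)
Bit 5: prefix='01' -> emit 'i', reset
Bit 6: prefix='1' -> emit 'l', reset
Bit 7: prefix='1' -> emit 'l', reset
Bit 8: prefix='0' (no match yet)
Bit 9: prefix='00' -> emit 'o', reset
Bit 10: prefix='0' (no match yet)
Bit 11: prefix='00' -> emit 'o', reset
Bit 12: prefix='0' (no match yet)
Bit 13: prefix='01' -> emit 'i', reset
Bit 14: prefix='0' (no match yet)
Bit 15: prefix='00' -> emit 'o', reset

Answer: oiillooio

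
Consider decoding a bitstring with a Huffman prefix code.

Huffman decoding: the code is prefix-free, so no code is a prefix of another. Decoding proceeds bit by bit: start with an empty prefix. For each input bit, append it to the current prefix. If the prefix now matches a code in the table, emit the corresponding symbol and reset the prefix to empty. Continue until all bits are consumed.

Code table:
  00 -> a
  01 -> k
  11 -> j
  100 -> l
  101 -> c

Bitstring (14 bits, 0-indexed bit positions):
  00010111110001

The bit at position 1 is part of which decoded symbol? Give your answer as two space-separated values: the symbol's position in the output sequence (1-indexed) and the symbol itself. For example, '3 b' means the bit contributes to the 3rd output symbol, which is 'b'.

Answer: 1 a

Derivation:
Bit 0: prefix='0' (no match yet)
Bit 1: prefix='00' -> emit 'a', reset
Bit 2: prefix='0' (no match yet)
Bit 3: prefix='01' -> emit 'k', reset
Bit 4: prefix='0' (no match yet)
Bit 5: prefix='01' -> emit 'k', reset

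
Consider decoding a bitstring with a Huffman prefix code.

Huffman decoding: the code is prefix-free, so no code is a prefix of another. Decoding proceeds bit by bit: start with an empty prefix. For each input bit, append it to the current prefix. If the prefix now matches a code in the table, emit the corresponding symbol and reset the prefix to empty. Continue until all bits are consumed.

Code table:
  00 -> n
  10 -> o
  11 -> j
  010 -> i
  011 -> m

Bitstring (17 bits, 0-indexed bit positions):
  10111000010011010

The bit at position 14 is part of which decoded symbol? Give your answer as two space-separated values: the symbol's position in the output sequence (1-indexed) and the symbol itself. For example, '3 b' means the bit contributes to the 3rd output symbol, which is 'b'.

Bit 0: prefix='1' (no match yet)
Bit 1: prefix='10' -> emit 'o', reset
Bit 2: prefix='1' (no match yet)
Bit 3: prefix='11' -> emit 'j', reset
Bit 4: prefix='1' (no match yet)
Bit 5: prefix='10' -> emit 'o', reset
Bit 6: prefix='0' (no match yet)
Bit 7: prefix='00' -> emit 'n', reset
Bit 8: prefix='0' (no match yet)
Bit 9: prefix='01' (no match yet)
Bit 10: prefix='010' -> emit 'i', reset
Bit 11: prefix='0' (no match yet)
Bit 12: prefix='01' (no match yet)
Bit 13: prefix='011' -> emit 'm', reset
Bit 14: prefix='0' (no match yet)
Bit 15: prefix='01' (no match yet)
Bit 16: prefix='010' -> emit 'i', reset

Answer: 7 i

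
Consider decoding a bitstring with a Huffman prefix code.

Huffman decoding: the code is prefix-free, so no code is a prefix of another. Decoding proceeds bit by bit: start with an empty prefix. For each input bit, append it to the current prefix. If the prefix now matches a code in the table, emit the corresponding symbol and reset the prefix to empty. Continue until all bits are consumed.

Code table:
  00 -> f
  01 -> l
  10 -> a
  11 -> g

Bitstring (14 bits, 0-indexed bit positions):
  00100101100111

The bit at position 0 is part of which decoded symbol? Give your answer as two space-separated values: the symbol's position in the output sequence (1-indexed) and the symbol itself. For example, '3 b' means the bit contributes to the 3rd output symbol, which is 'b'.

Bit 0: prefix='0' (no match yet)
Bit 1: prefix='00' -> emit 'f', reset
Bit 2: prefix='1' (no match yet)
Bit 3: prefix='10' -> emit 'a', reset
Bit 4: prefix='0' (no match yet)

Answer: 1 f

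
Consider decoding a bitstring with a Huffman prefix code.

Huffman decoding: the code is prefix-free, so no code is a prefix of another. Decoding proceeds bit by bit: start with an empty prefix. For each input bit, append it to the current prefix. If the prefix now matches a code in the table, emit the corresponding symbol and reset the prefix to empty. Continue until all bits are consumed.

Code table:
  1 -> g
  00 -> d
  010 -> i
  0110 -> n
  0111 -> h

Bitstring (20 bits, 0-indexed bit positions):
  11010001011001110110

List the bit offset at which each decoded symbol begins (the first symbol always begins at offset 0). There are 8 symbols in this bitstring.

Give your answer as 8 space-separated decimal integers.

Bit 0: prefix='1' -> emit 'g', reset
Bit 1: prefix='1' -> emit 'g', reset
Bit 2: prefix='0' (no match yet)
Bit 3: prefix='01' (no match yet)
Bit 4: prefix='010' -> emit 'i', reset
Bit 5: prefix='0' (no match yet)
Bit 6: prefix='00' -> emit 'd', reset
Bit 7: prefix='1' -> emit 'g', reset
Bit 8: prefix='0' (no match yet)
Bit 9: prefix='01' (no match yet)
Bit 10: prefix='011' (no match yet)
Bit 11: prefix='0110' -> emit 'n', reset
Bit 12: prefix='0' (no match yet)
Bit 13: prefix='01' (no match yet)
Bit 14: prefix='011' (no match yet)
Bit 15: prefix='0111' -> emit 'h', reset
Bit 16: prefix='0' (no match yet)
Bit 17: prefix='01' (no match yet)
Bit 18: prefix='011' (no match yet)
Bit 19: prefix='0110' -> emit 'n', reset

Answer: 0 1 2 5 7 8 12 16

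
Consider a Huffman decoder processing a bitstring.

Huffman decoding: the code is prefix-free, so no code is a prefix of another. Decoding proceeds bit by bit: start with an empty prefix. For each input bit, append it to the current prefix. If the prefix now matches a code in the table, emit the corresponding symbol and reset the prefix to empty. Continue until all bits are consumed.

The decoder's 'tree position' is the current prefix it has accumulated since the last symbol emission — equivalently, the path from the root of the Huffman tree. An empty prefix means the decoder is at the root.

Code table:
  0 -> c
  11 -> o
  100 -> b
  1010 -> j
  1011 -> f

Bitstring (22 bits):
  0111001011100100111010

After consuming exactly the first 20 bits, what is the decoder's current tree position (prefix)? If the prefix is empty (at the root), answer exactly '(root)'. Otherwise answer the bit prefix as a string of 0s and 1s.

Bit 0: prefix='0' -> emit 'c', reset
Bit 1: prefix='1' (no match yet)
Bit 2: prefix='11' -> emit 'o', reset
Bit 3: prefix='1' (no match yet)
Bit 4: prefix='10' (no match yet)
Bit 5: prefix='100' -> emit 'b', reset
Bit 6: prefix='1' (no match yet)
Bit 7: prefix='10' (no match yet)
Bit 8: prefix='101' (no match yet)
Bit 9: prefix='1011' -> emit 'f', reset
Bit 10: prefix='1' (no match yet)
Bit 11: prefix='10' (no match yet)
Bit 12: prefix='100' -> emit 'b', reset
Bit 13: prefix='1' (no match yet)
Bit 14: prefix='10' (no match yet)
Bit 15: prefix='100' -> emit 'b', reset
Bit 16: prefix='1' (no match yet)
Bit 17: prefix='11' -> emit 'o', reset
Bit 18: prefix='1' (no match yet)
Bit 19: prefix='10' (no match yet)

Answer: 10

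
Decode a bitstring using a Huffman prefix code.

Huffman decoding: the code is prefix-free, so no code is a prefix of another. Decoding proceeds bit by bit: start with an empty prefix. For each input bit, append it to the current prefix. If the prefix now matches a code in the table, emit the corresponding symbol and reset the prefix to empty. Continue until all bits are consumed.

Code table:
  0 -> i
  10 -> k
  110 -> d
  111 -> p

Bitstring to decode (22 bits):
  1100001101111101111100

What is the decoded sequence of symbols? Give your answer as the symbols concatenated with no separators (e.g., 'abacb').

Bit 0: prefix='1' (no match yet)
Bit 1: prefix='11' (no match yet)
Bit 2: prefix='110' -> emit 'd', reset
Bit 3: prefix='0' -> emit 'i', reset
Bit 4: prefix='0' -> emit 'i', reset
Bit 5: prefix='0' -> emit 'i', reset
Bit 6: prefix='1' (no match yet)
Bit 7: prefix='11' (no match yet)
Bit 8: prefix='110' -> emit 'd', reset
Bit 9: prefix='1' (no match yet)
Bit 10: prefix='11' (no match yet)
Bit 11: prefix='111' -> emit 'p', reset
Bit 12: prefix='1' (no match yet)
Bit 13: prefix='11' (no match yet)
Bit 14: prefix='110' -> emit 'd', reset
Bit 15: prefix='1' (no match yet)
Bit 16: prefix='11' (no match yet)
Bit 17: prefix='111' -> emit 'p', reset
Bit 18: prefix='1' (no match yet)
Bit 19: prefix='11' (no match yet)
Bit 20: prefix='110' -> emit 'd', reset
Bit 21: prefix='0' -> emit 'i', reset

Answer: diiidpdpdi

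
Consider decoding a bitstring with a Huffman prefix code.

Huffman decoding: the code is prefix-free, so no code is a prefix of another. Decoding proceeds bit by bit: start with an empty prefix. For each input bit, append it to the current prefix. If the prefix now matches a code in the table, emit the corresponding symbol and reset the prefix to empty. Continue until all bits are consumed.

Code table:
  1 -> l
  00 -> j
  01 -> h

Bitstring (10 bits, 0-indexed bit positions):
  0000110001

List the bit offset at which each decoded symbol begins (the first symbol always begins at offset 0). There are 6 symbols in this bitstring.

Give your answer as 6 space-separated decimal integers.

Answer: 0 2 4 5 6 8

Derivation:
Bit 0: prefix='0' (no match yet)
Bit 1: prefix='00' -> emit 'j', reset
Bit 2: prefix='0' (no match yet)
Bit 3: prefix='00' -> emit 'j', reset
Bit 4: prefix='1' -> emit 'l', reset
Bit 5: prefix='1' -> emit 'l', reset
Bit 6: prefix='0' (no match yet)
Bit 7: prefix='00' -> emit 'j', reset
Bit 8: prefix='0' (no match yet)
Bit 9: prefix='01' -> emit 'h', reset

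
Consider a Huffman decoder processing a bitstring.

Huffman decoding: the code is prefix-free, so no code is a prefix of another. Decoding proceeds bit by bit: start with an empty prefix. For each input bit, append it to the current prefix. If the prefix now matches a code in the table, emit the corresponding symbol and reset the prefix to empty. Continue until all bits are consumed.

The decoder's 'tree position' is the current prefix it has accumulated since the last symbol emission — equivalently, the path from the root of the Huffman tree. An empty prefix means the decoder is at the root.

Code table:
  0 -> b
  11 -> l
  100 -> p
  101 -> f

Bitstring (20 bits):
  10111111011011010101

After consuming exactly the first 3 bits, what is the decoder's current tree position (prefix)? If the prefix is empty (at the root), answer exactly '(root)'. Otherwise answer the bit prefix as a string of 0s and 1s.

Answer: (root)

Derivation:
Bit 0: prefix='1' (no match yet)
Bit 1: prefix='10' (no match yet)
Bit 2: prefix='101' -> emit 'f', reset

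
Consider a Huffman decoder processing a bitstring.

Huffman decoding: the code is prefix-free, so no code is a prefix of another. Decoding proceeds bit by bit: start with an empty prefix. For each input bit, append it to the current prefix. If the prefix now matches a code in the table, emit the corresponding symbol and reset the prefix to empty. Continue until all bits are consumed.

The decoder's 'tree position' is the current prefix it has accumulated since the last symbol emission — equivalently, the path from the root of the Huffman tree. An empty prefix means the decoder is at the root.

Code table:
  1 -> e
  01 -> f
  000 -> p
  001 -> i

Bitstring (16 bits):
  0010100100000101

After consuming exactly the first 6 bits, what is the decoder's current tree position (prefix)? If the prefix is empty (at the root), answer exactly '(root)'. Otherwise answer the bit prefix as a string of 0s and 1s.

Answer: 0

Derivation:
Bit 0: prefix='0' (no match yet)
Bit 1: prefix='00' (no match yet)
Bit 2: prefix='001' -> emit 'i', reset
Bit 3: prefix='0' (no match yet)
Bit 4: prefix='01' -> emit 'f', reset
Bit 5: prefix='0' (no match yet)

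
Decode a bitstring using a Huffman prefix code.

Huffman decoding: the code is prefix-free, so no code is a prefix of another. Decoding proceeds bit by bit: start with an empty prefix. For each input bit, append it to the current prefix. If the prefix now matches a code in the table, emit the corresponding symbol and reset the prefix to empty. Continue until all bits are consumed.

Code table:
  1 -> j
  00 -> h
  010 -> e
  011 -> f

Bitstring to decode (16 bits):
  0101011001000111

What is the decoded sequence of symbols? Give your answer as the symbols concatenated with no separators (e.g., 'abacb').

Answer: ejfhjhfj

Derivation:
Bit 0: prefix='0' (no match yet)
Bit 1: prefix='01' (no match yet)
Bit 2: prefix='010' -> emit 'e', reset
Bit 3: prefix='1' -> emit 'j', reset
Bit 4: prefix='0' (no match yet)
Bit 5: prefix='01' (no match yet)
Bit 6: prefix='011' -> emit 'f', reset
Bit 7: prefix='0' (no match yet)
Bit 8: prefix='00' -> emit 'h', reset
Bit 9: prefix='1' -> emit 'j', reset
Bit 10: prefix='0' (no match yet)
Bit 11: prefix='00' -> emit 'h', reset
Bit 12: prefix='0' (no match yet)
Bit 13: prefix='01' (no match yet)
Bit 14: prefix='011' -> emit 'f', reset
Bit 15: prefix='1' -> emit 'j', reset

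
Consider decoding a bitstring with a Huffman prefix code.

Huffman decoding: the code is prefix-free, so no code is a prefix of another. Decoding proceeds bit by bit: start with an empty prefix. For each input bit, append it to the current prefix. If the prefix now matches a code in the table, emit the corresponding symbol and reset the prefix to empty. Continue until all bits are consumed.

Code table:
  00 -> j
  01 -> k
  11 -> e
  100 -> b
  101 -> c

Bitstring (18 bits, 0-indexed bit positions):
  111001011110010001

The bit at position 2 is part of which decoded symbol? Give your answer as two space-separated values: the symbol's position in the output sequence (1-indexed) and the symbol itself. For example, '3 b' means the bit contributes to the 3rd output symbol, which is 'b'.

Answer: 2 b

Derivation:
Bit 0: prefix='1' (no match yet)
Bit 1: prefix='11' -> emit 'e', reset
Bit 2: prefix='1' (no match yet)
Bit 3: prefix='10' (no match yet)
Bit 4: prefix='100' -> emit 'b', reset
Bit 5: prefix='1' (no match yet)
Bit 6: prefix='10' (no match yet)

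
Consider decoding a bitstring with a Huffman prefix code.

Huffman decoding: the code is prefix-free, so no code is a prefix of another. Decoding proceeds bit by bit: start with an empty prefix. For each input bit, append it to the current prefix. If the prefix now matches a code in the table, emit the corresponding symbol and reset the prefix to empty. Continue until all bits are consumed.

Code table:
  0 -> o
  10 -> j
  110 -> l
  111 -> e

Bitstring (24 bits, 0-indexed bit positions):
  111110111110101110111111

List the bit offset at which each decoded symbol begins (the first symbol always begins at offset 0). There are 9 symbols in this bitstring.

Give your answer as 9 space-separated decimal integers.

Bit 0: prefix='1' (no match yet)
Bit 1: prefix='11' (no match yet)
Bit 2: prefix='111' -> emit 'e', reset
Bit 3: prefix='1' (no match yet)
Bit 4: prefix='11' (no match yet)
Bit 5: prefix='110' -> emit 'l', reset
Bit 6: prefix='1' (no match yet)
Bit 7: prefix='11' (no match yet)
Bit 8: prefix='111' -> emit 'e', reset
Bit 9: prefix='1' (no match yet)
Bit 10: prefix='11' (no match yet)
Bit 11: prefix='110' -> emit 'l', reset
Bit 12: prefix='1' (no match yet)
Bit 13: prefix='10' -> emit 'j', reset
Bit 14: prefix='1' (no match yet)
Bit 15: prefix='11' (no match yet)
Bit 16: prefix='111' -> emit 'e', reset
Bit 17: prefix='0' -> emit 'o', reset
Bit 18: prefix='1' (no match yet)
Bit 19: prefix='11' (no match yet)
Bit 20: prefix='111' -> emit 'e', reset
Bit 21: prefix='1' (no match yet)
Bit 22: prefix='11' (no match yet)
Bit 23: prefix='111' -> emit 'e', reset

Answer: 0 3 6 9 12 14 17 18 21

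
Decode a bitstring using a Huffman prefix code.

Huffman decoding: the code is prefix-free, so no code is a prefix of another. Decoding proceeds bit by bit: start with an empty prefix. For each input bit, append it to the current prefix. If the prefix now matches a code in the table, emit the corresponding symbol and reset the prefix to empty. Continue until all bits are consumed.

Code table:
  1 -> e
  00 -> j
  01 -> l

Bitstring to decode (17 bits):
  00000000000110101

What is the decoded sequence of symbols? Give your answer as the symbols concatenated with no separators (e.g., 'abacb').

Answer: jjjjjlell

Derivation:
Bit 0: prefix='0' (no match yet)
Bit 1: prefix='00' -> emit 'j', reset
Bit 2: prefix='0' (no match yet)
Bit 3: prefix='00' -> emit 'j', reset
Bit 4: prefix='0' (no match yet)
Bit 5: prefix='00' -> emit 'j', reset
Bit 6: prefix='0' (no match yet)
Bit 7: prefix='00' -> emit 'j', reset
Bit 8: prefix='0' (no match yet)
Bit 9: prefix='00' -> emit 'j', reset
Bit 10: prefix='0' (no match yet)
Bit 11: prefix='01' -> emit 'l', reset
Bit 12: prefix='1' -> emit 'e', reset
Bit 13: prefix='0' (no match yet)
Bit 14: prefix='01' -> emit 'l', reset
Bit 15: prefix='0' (no match yet)
Bit 16: prefix='01' -> emit 'l', reset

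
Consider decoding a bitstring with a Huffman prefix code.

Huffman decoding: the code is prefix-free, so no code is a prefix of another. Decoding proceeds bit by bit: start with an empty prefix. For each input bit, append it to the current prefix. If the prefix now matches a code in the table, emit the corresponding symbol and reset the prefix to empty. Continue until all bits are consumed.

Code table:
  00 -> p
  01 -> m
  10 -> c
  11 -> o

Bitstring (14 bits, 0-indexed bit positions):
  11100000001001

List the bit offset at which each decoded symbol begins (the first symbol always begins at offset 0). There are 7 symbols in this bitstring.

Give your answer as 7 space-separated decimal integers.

Bit 0: prefix='1' (no match yet)
Bit 1: prefix='11' -> emit 'o', reset
Bit 2: prefix='1' (no match yet)
Bit 3: prefix='10' -> emit 'c', reset
Bit 4: prefix='0' (no match yet)
Bit 5: prefix='00' -> emit 'p', reset
Bit 6: prefix='0' (no match yet)
Bit 7: prefix='00' -> emit 'p', reset
Bit 8: prefix='0' (no match yet)
Bit 9: prefix='00' -> emit 'p', reset
Bit 10: prefix='1' (no match yet)
Bit 11: prefix='10' -> emit 'c', reset
Bit 12: prefix='0' (no match yet)
Bit 13: prefix='01' -> emit 'm', reset

Answer: 0 2 4 6 8 10 12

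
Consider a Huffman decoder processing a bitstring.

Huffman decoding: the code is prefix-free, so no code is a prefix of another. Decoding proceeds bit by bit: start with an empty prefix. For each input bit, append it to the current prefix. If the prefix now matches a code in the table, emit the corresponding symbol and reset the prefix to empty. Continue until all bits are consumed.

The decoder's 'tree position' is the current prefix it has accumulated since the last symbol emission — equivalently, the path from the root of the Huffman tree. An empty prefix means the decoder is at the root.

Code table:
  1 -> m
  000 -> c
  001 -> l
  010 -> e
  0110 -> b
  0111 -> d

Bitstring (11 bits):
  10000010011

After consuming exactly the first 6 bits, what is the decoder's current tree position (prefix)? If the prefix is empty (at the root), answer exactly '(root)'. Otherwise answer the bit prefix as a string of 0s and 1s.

Answer: 00

Derivation:
Bit 0: prefix='1' -> emit 'm', reset
Bit 1: prefix='0' (no match yet)
Bit 2: prefix='00' (no match yet)
Bit 3: prefix='000' -> emit 'c', reset
Bit 4: prefix='0' (no match yet)
Bit 5: prefix='00' (no match yet)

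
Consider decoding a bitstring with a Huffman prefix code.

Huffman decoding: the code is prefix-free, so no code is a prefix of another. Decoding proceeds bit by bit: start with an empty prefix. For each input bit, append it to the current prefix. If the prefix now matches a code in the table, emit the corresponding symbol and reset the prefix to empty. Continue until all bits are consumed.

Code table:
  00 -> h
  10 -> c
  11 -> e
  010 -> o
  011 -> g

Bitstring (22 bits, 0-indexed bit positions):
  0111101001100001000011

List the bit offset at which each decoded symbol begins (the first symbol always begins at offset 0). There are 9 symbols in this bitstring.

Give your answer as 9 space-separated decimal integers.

Bit 0: prefix='0' (no match yet)
Bit 1: prefix='01' (no match yet)
Bit 2: prefix='011' -> emit 'g', reset
Bit 3: prefix='1' (no match yet)
Bit 4: prefix='11' -> emit 'e', reset
Bit 5: prefix='0' (no match yet)
Bit 6: prefix='01' (no match yet)
Bit 7: prefix='010' -> emit 'o', reset
Bit 8: prefix='0' (no match yet)
Bit 9: prefix='01' (no match yet)
Bit 10: prefix='011' -> emit 'g', reset
Bit 11: prefix='0' (no match yet)
Bit 12: prefix='00' -> emit 'h', reset
Bit 13: prefix='0' (no match yet)
Bit 14: prefix='00' -> emit 'h', reset
Bit 15: prefix='1' (no match yet)
Bit 16: prefix='10' -> emit 'c', reset
Bit 17: prefix='0' (no match yet)
Bit 18: prefix='00' -> emit 'h', reset
Bit 19: prefix='0' (no match yet)
Bit 20: prefix='01' (no match yet)
Bit 21: prefix='011' -> emit 'g', reset

Answer: 0 3 5 8 11 13 15 17 19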